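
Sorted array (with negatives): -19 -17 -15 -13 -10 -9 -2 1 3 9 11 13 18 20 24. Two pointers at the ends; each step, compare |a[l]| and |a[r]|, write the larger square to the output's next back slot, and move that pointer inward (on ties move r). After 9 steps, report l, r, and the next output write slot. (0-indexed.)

l=4, r=9, next write slot=5

l=0 r=14: |-19|<=|24| out[14]=576, r--
l=0 r=13: |-19|<=|20| out[13]=400, r--
l=0 r=12: |-19|>|18| out[12]=361, l++
l=1 r=12: |-17|<=|18| out[11]=324, r--
l=1 r=11: |-17|>|13| out[10]=289, l++
l=2 r=11: |-15|>|13| out[9]=225, l++
l=3 r=11: |-13|<=|13| out[8]=169, r--
l=3 r=10: |-13|>|11| out[7]=169, l++
l=4 r=10: |-10|<=|11| out[6]=121, r--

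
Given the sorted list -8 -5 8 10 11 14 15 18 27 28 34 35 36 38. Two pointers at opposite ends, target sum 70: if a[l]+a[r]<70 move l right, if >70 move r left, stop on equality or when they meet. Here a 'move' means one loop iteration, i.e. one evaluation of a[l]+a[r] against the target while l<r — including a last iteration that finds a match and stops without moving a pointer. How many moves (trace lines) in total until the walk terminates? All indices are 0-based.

12 moves

l=0 r=13: -8+38=30 <70, l++
l=1 r=13: -5+38=33 <70, l++
l=2 r=13: 8+38=46 <70, l++
l=3 r=13: 10+38=48 <70, l++
l=4 r=13: 11+38=49 <70, l++
l=5 r=13: 14+38=52 <70, l++
l=6 r=13: 15+38=53 <70, l++
l=7 r=13: 18+38=56 <70, l++
l=8 r=13: 27+38=65 <70, l++
l=9 r=13: 28+38=66 <70, l++
l=10 r=13: 34+38=72 >70, r--
l=10 r=12: 34+36=70, found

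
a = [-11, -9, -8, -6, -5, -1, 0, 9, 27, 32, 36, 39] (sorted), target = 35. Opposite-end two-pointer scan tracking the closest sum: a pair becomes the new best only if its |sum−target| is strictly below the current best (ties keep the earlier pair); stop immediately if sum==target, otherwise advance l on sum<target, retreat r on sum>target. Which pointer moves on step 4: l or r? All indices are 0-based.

l=0 r=11: -11+39=28 d=7 *, l++
l=1 r=11: -9+39=30 d=5 *, l++
l=2 r=11: -8+39=31 d=4 *, l++
l=3 r=11: -6+39=33 d=2 *, l++

l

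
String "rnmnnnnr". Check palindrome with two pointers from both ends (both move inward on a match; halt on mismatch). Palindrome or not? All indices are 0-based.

[0,7] 'r'=='r' → l++,r--
[1,6] 'n'=='n' → l++,r--
[2,5] 'm'!='n' → stop

not a palindrome (mismatch at 2,5)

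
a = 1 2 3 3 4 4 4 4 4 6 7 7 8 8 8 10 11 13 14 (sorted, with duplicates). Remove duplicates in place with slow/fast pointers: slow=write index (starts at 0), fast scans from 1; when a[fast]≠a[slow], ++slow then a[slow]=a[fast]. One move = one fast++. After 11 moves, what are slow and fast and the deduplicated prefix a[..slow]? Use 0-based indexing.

slow=5, fast=12, prefix=[1, 2, 3, 4, 6, 7]

(s=0,f=1) a[fast]=2≠a[slow]=1 write a[1]=2 → slow++,fast++
(s=1,f=2) a[fast]=3≠a[slow]=2 write a[2]=3 → slow++,fast++
(s=2,f=3) a[fast]=3=a[slow] dup → fast++
(s=2,f=4) a[fast]=4≠a[slow]=3 write a[3]=4 → slow++,fast++
(s=3,f=5) a[fast]=4=a[slow] dup → fast++
(s=3,f=6) a[fast]=4=a[slow] dup → fast++
(s=3,f=7) a[fast]=4=a[slow] dup → fast++
(s=3,f=8) a[fast]=4=a[slow] dup → fast++
(s=3,f=9) a[fast]=6≠a[slow]=4 write a[4]=6 → slow++,fast++
(s=4,f=10) a[fast]=7≠a[slow]=6 write a[5]=7 → slow++,fast++
(s=5,f=11) a[fast]=7=a[slow] dup → fast++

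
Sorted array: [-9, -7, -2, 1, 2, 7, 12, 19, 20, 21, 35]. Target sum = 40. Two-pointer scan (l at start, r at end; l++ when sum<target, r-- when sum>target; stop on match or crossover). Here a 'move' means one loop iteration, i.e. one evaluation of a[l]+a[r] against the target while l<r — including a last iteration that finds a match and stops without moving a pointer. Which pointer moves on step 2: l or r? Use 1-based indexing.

l

[1,11] -9+35=26 <40 → l++
[2,11] -7+35=28 <40 → l++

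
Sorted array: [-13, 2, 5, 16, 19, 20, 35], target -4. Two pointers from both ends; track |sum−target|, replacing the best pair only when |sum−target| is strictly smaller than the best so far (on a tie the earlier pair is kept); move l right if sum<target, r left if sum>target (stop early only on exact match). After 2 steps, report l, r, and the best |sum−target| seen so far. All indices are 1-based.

l=1, r=5, best |Δ|=11

l=1 r=7: -13+35=22 d=26 *, r--
l=1 r=6: -13+20=7 d=11 *, r--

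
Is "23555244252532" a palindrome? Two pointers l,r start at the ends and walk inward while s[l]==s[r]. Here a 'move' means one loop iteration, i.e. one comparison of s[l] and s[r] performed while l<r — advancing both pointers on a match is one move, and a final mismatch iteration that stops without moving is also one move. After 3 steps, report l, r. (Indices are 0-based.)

l=0 r=13: '2'=='2', l++,r--
l=1 r=12: '3'=='3', l++,r--
l=2 r=11: '5'=='5', l++,r--

l=3, r=10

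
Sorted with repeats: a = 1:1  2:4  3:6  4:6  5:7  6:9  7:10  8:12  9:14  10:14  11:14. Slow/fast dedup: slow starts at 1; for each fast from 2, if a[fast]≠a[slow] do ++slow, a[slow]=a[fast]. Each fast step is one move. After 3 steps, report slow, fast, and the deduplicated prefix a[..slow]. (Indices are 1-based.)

slow=3, fast=5, prefix=[1, 4, 6]

(s=1,f=2) a[fast]=4≠a[slow]=1 write a[2]=4 → slow++,fast++
(s=2,f=3) a[fast]=6≠a[slow]=4 write a[3]=6 → slow++,fast++
(s=3,f=4) a[fast]=6=a[slow] dup → fast++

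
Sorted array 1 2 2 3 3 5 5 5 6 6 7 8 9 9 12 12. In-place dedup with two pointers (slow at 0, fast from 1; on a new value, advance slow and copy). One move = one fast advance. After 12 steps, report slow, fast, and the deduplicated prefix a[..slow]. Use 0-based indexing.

slow=7, fast=13, prefix=[1, 2, 3, 5, 6, 7, 8, 9]

slow=0 fast=1: a[fast]=2≠a[slow]=1 write a[1]=2, slow++,fast++
slow=1 fast=2: a[fast]=2=a[slow] dup, fast++
slow=1 fast=3: a[fast]=3≠a[slow]=2 write a[2]=3, slow++,fast++
slow=2 fast=4: a[fast]=3=a[slow] dup, fast++
slow=2 fast=5: a[fast]=5≠a[slow]=3 write a[3]=5, slow++,fast++
slow=3 fast=6: a[fast]=5=a[slow] dup, fast++
slow=3 fast=7: a[fast]=5=a[slow] dup, fast++
slow=3 fast=8: a[fast]=6≠a[slow]=5 write a[4]=6, slow++,fast++
slow=4 fast=9: a[fast]=6=a[slow] dup, fast++
slow=4 fast=10: a[fast]=7≠a[slow]=6 write a[5]=7, slow++,fast++
slow=5 fast=11: a[fast]=8≠a[slow]=7 write a[6]=8, slow++,fast++
slow=6 fast=12: a[fast]=9≠a[slow]=8 write a[7]=9, slow++,fast++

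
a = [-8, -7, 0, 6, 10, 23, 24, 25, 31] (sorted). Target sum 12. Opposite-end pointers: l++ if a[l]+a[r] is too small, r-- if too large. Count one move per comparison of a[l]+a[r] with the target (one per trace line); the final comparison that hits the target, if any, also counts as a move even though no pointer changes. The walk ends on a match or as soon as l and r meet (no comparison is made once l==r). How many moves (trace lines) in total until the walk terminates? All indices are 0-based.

8 moves

l=0 r=8: -8+31=23 >12, r--
l=0 r=7: -8+25=17 >12, r--
l=0 r=6: -8+24=16 >12, r--
l=0 r=5: -8+23=15 >12, r--
l=0 r=4: -8+10=2 <12, l++
l=1 r=4: -7+10=3 <12, l++
l=2 r=4: 0+10=10 <12, l++
l=3 r=4: 6+10=16 >12, r--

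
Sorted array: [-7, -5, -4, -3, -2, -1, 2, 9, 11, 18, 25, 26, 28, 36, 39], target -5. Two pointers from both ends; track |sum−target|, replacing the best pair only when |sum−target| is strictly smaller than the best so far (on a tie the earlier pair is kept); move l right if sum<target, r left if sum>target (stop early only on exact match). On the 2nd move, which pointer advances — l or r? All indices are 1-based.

r

[1,15] -7+39=32 d=37 * → r--
[1,14] -7+36=29 d=34 * → r--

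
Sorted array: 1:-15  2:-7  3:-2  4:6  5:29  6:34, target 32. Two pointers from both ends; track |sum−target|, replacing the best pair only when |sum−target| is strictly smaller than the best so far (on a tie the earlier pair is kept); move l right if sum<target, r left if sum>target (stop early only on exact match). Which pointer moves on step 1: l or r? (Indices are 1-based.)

l=1 r=6: -15+34=19 d=13 *, l++

l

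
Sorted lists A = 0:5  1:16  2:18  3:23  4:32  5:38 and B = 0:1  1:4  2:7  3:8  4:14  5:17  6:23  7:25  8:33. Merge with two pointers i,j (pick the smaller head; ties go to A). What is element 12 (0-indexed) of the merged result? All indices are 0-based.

[i=0,j=0] A[i]=5>B[j]=1 take 1 → j++
[i=0,j=1] A[i]=5>B[j]=4 take 4 → j++
[i=0,j=2] A[i]=5<=B[j]=7 take 5 → i++
[i=1,j=2] A[i]=16>B[j]=7 take 7 → j++
[i=1,j=3] A[i]=16>B[j]=8 take 8 → j++
[i=1,j=4] A[i]=16>B[j]=14 take 14 → j++
[i=1,j=5] A[i]=16<=B[j]=17 take 16 → i++
[i=2,j=5] A[i]=18>B[j]=17 take 17 → j++
[i=2,j=6] A[i]=18<=B[j]=23 take 18 → i++
[i=3,j=6] A[i]=23<=B[j]=23 take 23 → i++
[i=4,j=6] A[i]=32>B[j]=23 take 23 → j++
[i=4,j=7] A[i]=32>B[j]=25 take 25 → j++
[i=4,j=8] A[i]=32<=B[j]=33 take 32 → i++
[i=5,j=8] A[i]=38>B[j]=33 take 33 → j++
[i=5,j=9] B done, take A[i]=38 → i++

merged[12] = 32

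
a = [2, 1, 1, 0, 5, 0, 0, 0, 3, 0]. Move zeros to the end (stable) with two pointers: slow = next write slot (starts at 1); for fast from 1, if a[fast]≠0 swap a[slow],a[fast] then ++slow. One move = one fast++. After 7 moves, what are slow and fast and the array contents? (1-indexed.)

slow=5, fast=8, a=[2, 1, 1, 5, 0, 0, 0, 0, 3, 0]

(s=1,f=1) a[fast]=2≠0 swap→a[1]=2 → slow++,fast++
(s=2,f=2) a[fast]=1≠0 swap→a[2]=1 → slow++,fast++
(s=3,f=3) a[fast]=1≠0 swap→a[3]=1 → slow++,fast++
(s=4,f=4) a[fast]=0 → fast++
(s=4,f=5) a[fast]=5≠0 swap→a[4]=5 → slow++,fast++
(s=5,f=6) a[fast]=0 → fast++
(s=5,f=7) a[fast]=0 → fast++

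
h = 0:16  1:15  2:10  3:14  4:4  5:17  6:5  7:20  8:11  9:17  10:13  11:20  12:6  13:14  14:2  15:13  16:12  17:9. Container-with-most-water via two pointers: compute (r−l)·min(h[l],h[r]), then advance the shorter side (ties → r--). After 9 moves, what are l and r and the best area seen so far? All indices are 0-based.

l=3, r=11, best area=195

[0,17] min(16,9)*17=153 best=153 * → r--
[0,16] min(16,12)*16=192 best=192 * → r--
[0,15] min(16,13)*15=195 best=195 * → r--
[0,14] min(16,2)*14=28 best=195 → r--
[0,13] min(16,14)*13=182 best=195 → r--
[0,12] min(16,6)*12=72 best=195 → r--
[0,11] min(16,20)*11=176 best=195 → l++
[1,11] min(15,20)*10=150 best=195 → l++
[2,11] min(10,20)*9=90 best=195 → l++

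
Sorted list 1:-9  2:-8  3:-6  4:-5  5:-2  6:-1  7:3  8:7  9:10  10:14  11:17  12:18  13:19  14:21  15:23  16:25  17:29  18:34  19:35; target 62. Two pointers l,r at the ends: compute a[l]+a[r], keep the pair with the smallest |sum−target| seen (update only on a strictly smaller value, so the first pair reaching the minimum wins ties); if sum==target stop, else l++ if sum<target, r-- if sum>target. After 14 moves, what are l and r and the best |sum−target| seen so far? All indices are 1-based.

l=15, r=19, best |Δ|=6

[1,19] -9+35=26 d=36 * → l++
[2,19] -8+35=27 d=35 * → l++
[3,19] -6+35=29 d=33 * → l++
[4,19] -5+35=30 d=32 * → l++
[5,19] -2+35=33 d=29 * → l++
[6,19] -1+35=34 d=28 * → l++
[7,19] 3+35=38 d=24 * → l++
[8,19] 7+35=42 d=20 * → l++
[9,19] 10+35=45 d=17 * → l++
[10,19] 14+35=49 d=13 * → l++
[11,19] 17+35=52 d=10 * → l++
[12,19] 18+35=53 d=9 * → l++
[13,19] 19+35=54 d=8 * → l++
[14,19] 21+35=56 d=6 * → l++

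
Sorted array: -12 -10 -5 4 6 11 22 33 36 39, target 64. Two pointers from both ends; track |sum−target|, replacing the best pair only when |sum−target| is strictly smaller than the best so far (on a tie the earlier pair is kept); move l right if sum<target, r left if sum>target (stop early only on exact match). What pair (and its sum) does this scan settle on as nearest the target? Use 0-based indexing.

pair (22, 39) with sum 61 (|Δ|=3)

[0,9] -12+39=27 d=37 * → l++
[1,9] -10+39=29 d=35 * → l++
[2,9] -5+39=34 d=30 * → l++
[3,9] 4+39=43 d=21 * → l++
[4,9] 6+39=45 d=19 * → l++
[5,9] 11+39=50 d=14 * → l++
[6,9] 22+39=61 d=3 * → l++
[7,9] 33+39=72 d=8 → r--
[7,8] 33+36=69 d=5 → r--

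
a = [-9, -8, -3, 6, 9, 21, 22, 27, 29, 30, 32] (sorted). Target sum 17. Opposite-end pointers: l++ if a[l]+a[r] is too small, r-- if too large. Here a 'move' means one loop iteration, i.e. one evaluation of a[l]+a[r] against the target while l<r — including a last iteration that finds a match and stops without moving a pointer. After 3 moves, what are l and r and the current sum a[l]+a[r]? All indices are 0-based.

[0,10] -9+32=23 >17 → r--
[0,9] -9+30=21 >17 → r--
[0,8] -9+29=20 >17 → r--

l=0, r=7, sum=18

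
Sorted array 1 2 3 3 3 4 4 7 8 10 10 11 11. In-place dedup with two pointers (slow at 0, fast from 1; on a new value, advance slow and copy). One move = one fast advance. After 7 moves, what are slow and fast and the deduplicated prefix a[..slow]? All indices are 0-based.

slow=4, fast=8, prefix=[1, 2, 3, 4, 7]

(s=0,f=1) a[fast]=2≠a[slow]=1 write a[1]=2 → slow++,fast++
(s=1,f=2) a[fast]=3≠a[slow]=2 write a[2]=3 → slow++,fast++
(s=2,f=3) a[fast]=3=a[slow] dup → fast++
(s=2,f=4) a[fast]=3=a[slow] dup → fast++
(s=2,f=5) a[fast]=4≠a[slow]=3 write a[3]=4 → slow++,fast++
(s=3,f=6) a[fast]=4=a[slow] dup → fast++
(s=3,f=7) a[fast]=7≠a[slow]=4 write a[4]=7 → slow++,fast++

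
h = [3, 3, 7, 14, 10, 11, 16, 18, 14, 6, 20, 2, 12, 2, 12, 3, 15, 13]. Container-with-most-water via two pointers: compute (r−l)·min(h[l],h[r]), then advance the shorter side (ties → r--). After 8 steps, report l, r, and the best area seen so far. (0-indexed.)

[0,17] min(3,13)*17=51 best=51 * → l++
[1,17] min(3,13)*16=48 best=51 → l++
[2,17] min(7,13)*15=105 best=105 * → l++
[3,17] min(14,13)*14=182 best=182 * → r--
[3,16] min(14,15)*13=182 best=182 → l++
[4,16] min(10,15)*12=120 best=182 → l++
[5,16] min(11,15)*11=121 best=182 → l++
[6,16] min(16,15)*10=150 best=182 → r--

l=6, r=15, best area=182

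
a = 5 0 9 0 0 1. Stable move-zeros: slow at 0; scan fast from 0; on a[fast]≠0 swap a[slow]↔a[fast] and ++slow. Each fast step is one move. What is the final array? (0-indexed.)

[5, 9, 1, 0, 0, 0]

(s=0,f=0) a[fast]=5≠0 swap→a[0]=5 → slow++,fast++
(s=1,f=1) a[fast]=0 → fast++
(s=1,f=2) a[fast]=9≠0 swap→a[1]=9 → slow++,fast++
(s=2,f=3) a[fast]=0 → fast++
(s=2,f=4) a[fast]=0 → fast++
(s=2,f=5) a[fast]=1≠0 swap→a[2]=1 → slow++,fast++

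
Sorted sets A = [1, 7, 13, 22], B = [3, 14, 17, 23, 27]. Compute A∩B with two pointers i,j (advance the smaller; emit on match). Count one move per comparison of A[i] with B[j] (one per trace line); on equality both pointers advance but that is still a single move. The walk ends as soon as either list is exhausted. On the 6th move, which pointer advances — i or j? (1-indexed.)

i=1 j=1: 1<3, i++
i=2 j=1: 7>3, j++
i=2 j=2: 7<14, i++
i=3 j=2: 13<14, i++
i=4 j=2: 22>14, j++
i=4 j=3: 22>17, j++

j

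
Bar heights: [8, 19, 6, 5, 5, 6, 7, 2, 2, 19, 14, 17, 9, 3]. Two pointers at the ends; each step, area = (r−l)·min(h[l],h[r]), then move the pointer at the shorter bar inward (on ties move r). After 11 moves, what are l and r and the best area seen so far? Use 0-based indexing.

l=0 r=13: min(8,3)*13=39 best=39 *, r--
l=0 r=12: min(8,9)*12=96 best=96 *, l++
l=1 r=12: min(19,9)*11=99 best=99 *, r--
l=1 r=11: min(19,17)*10=170 best=170 *, r--
l=1 r=10: min(19,14)*9=126 best=170, r--
l=1 r=9: min(19,19)*8=152 best=170, r--
l=1 r=8: min(19,2)*7=14 best=170, r--
l=1 r=7: min(19,2)*6=12 best=170, r--
l=1 r=6: min(19,7)*5=35 best=170, r--
l=1 r=5: min(19,6)*4=24 best=170, r--
l=1 r=4: min(19,5)*3=15 best=170, r--

l=1, r=3, best area=170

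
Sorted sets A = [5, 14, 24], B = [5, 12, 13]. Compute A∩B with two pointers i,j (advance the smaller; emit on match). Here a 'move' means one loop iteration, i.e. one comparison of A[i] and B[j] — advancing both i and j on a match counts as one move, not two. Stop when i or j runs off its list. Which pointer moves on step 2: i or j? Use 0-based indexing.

i=0 j=0: 5==5 emit, i++,j++
i=1 j=1: 14>12, j++

j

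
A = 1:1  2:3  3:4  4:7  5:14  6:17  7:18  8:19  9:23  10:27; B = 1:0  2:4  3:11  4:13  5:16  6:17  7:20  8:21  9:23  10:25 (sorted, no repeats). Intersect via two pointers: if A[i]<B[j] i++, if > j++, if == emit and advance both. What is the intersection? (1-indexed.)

intersection = [4, 17, 23]

[i=1,j=1] 1>0 → j++
[i=1,j=2] 1<4 → i++
[i=2,j=2] 3<4 → i++
[i=3,j=2] 4==4 emit → i++,j++
[i=4,j=3] 7<11 → i++
[i=5,j=3] 14>11 → j++
[i=5,j=4] 14>13 → j++
[i=5,j=5] 14<16 → i++
[i=6,j=5] 17>16 → j++
[i=6,j=6] 17==17 emit → i++,j++
[i=7,j=7] 18<20 → i++
[i=8,j=7] 19<20 → i++
[i=9,j=7] 23>20 → j++
[i=9,j=8] 23>21 → j++
[i=9,j=9] 23==23 emit → i++,j++
[i=10,j=10] 27>25 → j++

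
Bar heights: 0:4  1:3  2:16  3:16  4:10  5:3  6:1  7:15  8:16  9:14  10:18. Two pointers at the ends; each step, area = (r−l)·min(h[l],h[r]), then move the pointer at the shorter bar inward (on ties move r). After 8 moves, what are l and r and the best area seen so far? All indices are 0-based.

[0,10] min(4,18)*10=40 best=40 * → l++
[1,10] min(3,18)*9=27 best=40 → l++
[2,10] min(16,18)*8=128 best=128 * → l++
[3,10] min(16,18)*7=112 best=128 → l++
[4,10] min(10,18)*6=60 best=128 → l++
[5,10] min(3,18)*5=15 best=128 → l++
[6,10] min(1,18)*4=4 best=128 → l++
[7,10] min(15,18)*3=45 best=128 → l++

l=8, r=10, best area=128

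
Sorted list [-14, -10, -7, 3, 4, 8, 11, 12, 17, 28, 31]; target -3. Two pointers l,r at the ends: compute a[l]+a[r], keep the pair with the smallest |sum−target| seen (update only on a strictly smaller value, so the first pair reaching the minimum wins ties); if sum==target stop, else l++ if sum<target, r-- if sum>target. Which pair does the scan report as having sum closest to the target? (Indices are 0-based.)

l=0 r=10: -14+31=17 d=20 *, r--
l=0 r=9: -14+28=14 d=17 *, r--
l=0 r=8: -14+17=3 d=6 *, r--
l=0 r=7: -14+12=-2 d=1 *, r--
l=0 r=6: -14+11=-3 d=0 *, stop

pair (-14, 11) with sum -3 (|Δ|=0)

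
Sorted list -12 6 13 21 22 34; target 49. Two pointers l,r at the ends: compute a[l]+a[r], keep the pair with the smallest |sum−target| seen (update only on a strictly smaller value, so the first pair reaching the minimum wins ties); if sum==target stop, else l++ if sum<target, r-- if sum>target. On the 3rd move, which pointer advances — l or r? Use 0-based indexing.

l

l=0 r=5: -12+34=22 d=27 *, l++
l=1 r=5: 6+34=40 d=9 *, l++
l=2 r=5: 13+34=47 d=2 *, l++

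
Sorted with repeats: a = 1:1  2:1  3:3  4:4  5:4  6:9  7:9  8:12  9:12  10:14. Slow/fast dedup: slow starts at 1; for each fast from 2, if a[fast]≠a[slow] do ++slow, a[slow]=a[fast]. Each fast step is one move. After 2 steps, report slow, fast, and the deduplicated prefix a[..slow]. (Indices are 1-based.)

slow=1 fast=2: a[fast]=1=a[slow] dup, fast++
slow=1 fast=3: a[fast]=3≠a[slow]=1 write a[2]=3, slow++,fast++

slow=2, fast=4, prefix=[1, 3]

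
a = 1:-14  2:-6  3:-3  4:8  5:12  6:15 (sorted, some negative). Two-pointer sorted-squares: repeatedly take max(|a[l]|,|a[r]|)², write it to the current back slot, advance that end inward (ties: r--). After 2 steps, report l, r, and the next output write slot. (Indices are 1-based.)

l=2, r=5, next write slot=4

l=1 r=6: |-14|<=|15| out[6]=225, r--
l=1 r=5: |-14|>|12| out[5]=196, l++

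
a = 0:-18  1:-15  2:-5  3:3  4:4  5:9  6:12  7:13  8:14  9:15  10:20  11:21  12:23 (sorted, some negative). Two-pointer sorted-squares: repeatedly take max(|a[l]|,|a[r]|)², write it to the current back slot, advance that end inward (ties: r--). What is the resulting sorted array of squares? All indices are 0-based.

[0,12] |-18|<=|23| out[12]=529 → r--
[0,11] |-18|<=|21| out[11]=441 → r--
[0,10] |-18|<=|20| out[10]=400 → r--
[0,9] |-18|>|15| out[9]=324 → l++
[1,9] |-15|<=|15| out[8]=225 → r--
[1,8] |-15|>|14| out[7]=225 → l++
[2,8] |-5|<=|14| out[6]=196 → r--
[2,7] |-5|<=|13| out[5]=169 → r--
[2,6] |-5|<=|12| out[4]=144 → r--
[2,5] |-5|<=|9| out[3]=81 → r--
[2,4] |-5|>|4| out[2]=25 → l++
[3,4] |3|<=|4| out[1]=16 → r--
[3,3] |3|<=|3| out[0]=9 → r--

[9, 16, 25, 81, 144, 169, 196, 225, 225, 324, 400, 441, 529]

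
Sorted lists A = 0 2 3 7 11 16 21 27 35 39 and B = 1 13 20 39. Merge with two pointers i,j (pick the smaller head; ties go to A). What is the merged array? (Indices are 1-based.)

[0, 1, 2, 3, 7, 11, 13, 16, 20, 21, 27, 35, 39, 39]

[i=1,j=1] A[i]=0<=B[j]=1 take 0 → i++
[i=2,j=1] A[i]=2>B[j]=1 take 1 → j++
[i=2,j=2] A[i]=2<=B[j]=13 take 2 → i++
[i=3,j=2] A[i]=3<=B[j]=13 take 3 → i++
[i=4,j=2] A[i]=7<=B[j]=13 take 7 → i++
[i=5,j=2] A[i]=11<=B[j]=13 take 11 → i++
[i=6,j=2] A[i]=16>B[j]=13 take 13 → j++
[i=6,j=3] A[i]=16<=B[j]=20 take 16 → i++
[i=7,j=3] A[i]=21>B[j]=20 take 20 → j++
[i=7,j=4] A[i]=21<=B[j]=39 take 21 → i++
[i=8,j=4] A[i]=27<=B[j]=39 take 27 → i++
[i=9,j=4] A[i]=35<=B[j]=39 take 35 → i++
[i=10,j=4] A[i]=39<=B[j]=39 take 39 → i++
[i=11,j=4] A done, take B[j]=39 → j++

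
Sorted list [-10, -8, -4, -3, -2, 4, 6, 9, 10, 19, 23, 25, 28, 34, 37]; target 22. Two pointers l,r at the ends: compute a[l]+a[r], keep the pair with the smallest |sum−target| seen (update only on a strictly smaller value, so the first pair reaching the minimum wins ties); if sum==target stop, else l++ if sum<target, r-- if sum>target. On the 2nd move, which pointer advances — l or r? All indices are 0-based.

l=0 r=14: -10+37=27 d=5 *, r--
l=0 r=13: -10+34=24 d=2 *, r--

r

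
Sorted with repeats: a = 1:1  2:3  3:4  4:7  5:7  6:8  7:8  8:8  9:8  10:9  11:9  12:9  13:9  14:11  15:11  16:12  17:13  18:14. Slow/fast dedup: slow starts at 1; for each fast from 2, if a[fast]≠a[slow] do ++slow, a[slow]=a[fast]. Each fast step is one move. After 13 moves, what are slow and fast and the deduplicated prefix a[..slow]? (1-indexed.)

slow=7, fast=15, prefix=[1, 3, 4, 7, 8, 9, 11]

(s=1,f=2) a[fast]=3≠a[slow]=1 write a[2]=3 → slow++,fast++
(s=2,f=3) a[fast]=4≠a[slow]=3 write a[3]=4 → slow++,fast++
(s=3,f=4) a[fast]=7≠a[slow]=4 write a[4]=7 → slow++,fast++
(s=4,f=5) a[fast]=7=a[slow] dup → fast++
(s=4,f=6) a[fast]=8≠a[slow]=7 write a[5]=8 → slow++,fast++
(s=5,f=7) a[fast]=8=a[slow] dup → fast++
(s=5,f=8) a[fast]=8=a[slow] dup → fast++
(s=5,f=9) a[fast]=8=a[slow] dup → fast++
(s=5,f=10) a[fast]=9≠a[slow]=8 write a[6]=9 → slow++,fast++
(s=6,f=11) a[fast]=9=a[slow] dup → fast++
(s=6,f=12) a[fast]=9=a[slow] dup → fast++
(s=6,f=13) a[fast]=9=a[slow] dup → fast++
(s=6,f=14) a[fast]=11≠a[slow]=9 write a[7]=11 → slow++,fast++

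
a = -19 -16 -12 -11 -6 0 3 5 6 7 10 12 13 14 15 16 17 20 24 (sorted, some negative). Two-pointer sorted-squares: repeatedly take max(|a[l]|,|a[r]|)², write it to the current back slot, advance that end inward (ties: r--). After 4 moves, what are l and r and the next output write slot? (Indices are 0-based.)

l=1, r=15, next write slot=14

l=0 r=18: |-19|<=|24| out[18]=576, r--
l=0 r=17: |-19|<=|20| out[17]=400, r--
l=0 r=16: |-19|>|17| out[16]=361, l++
l=1 r=16: |-16|<=|17| out[15]=289, r--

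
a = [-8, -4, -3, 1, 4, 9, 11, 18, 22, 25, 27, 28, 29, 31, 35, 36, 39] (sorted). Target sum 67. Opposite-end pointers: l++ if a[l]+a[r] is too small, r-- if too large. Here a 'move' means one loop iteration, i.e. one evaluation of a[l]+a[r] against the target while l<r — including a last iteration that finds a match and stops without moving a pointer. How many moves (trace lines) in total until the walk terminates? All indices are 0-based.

l=0 r=16: -8+39=31 <67, l++
l=1 r=16: -4+39=35 <67, l++
l=2 r=16: -3+39=36 <67, l++
l=3 r=16: 1+39=40 <67, l++
l=4 r=16: 4+39=43 <67, l++
l=5 r=16: 9+39=48 <67, l++
l=6 r=16: 11+39=50 <67, l++
l=7 r=16: 18+39=57 <67, l++
l=8 r=16: 22+39=61 <67, l++
l=9 r=16: 25+39=64 <67, l++
l=10 r=16: 27+39=66 <67, l++
l=11 r=16: 28+39=67, found

12 moves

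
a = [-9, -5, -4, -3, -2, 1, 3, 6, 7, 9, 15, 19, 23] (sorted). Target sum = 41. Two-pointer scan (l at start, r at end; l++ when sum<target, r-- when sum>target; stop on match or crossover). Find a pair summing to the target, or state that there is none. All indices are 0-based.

no pair

l=0 r=12: -9+23=14 <41, l++
l=1 r=12: -5+23=18 <41, l++
l=2 r=12: -4+23=19 <41, l++
l=3 r=12: -3+23=20 <41, l++
l=4 r=12: -2+23=21 <41, l++
l=5 r=12: 1+23=24 <41, l++
l=6 r=12: 3+23=26 <41, l++
l=7 r=12: 6+23=29 <41, l++
l=8 r=12: 7+23=30 <41, l++
l=9 r=12: 9+23=32 <41, l++
l=10 r=12: 15+23=38 <41, l++
l=11 r=12: 19+23=42 >41, r--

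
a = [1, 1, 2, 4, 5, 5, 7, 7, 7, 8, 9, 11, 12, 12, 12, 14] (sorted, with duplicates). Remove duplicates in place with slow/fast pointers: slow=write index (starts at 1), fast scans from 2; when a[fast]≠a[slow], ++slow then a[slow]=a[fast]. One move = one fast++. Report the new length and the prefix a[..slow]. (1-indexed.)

slow=1 fast=2: a[fast]=1=a[slow] dup, fast++
slow=1 fast=3: a[fast]=2≠a[slow]=1 write a[2]=2, slow++,fast++
slow=2 fast=4: a[fast]=4≠a[slow]=2 write a[3]=4, slow++,fast++
slow=3 fast=5: a[fast]=5≠a[slow]=4 write a[4]=5, slow++,fast++
slow=4 fast=6: a[fast]=5=a[slow] dup, fast++
slow=4 fast=7: a[fast]=7≠a[slow]=5 write a[5]=7, slow++,fast++
slow=5 fast=8: a[fast]=7=a[slow] dup, fast++
slow=5 fast=9: a[fast]=7=a[slow] dup, fast++
slow=5 fast=10: a[fast]=8≠a[slow]=7 write a[6]=8, slow++,fast++
slow=6 fast=11: a[fast]=9≠a[slow]=8 write a[7]=9, slow++,fast++
slow=7 fast=12: a[fast]=11≠a[slow]=9 write a[8]=11, slow++,fast++
slow=8 fast=13: a[fast]=12≠a[slow]=11 write a[9]=12, slow++,fast++
slow=9 fast=14: a[fast]=12=a[slow] dup, fast++
slow=9 fast=15: a[fast]=12=a[slow] dup, fast++
slow=9 fast=16: a[fast]=14≠a[slow]=12 write a[10]=14, slow++,fast++

length 10; prefix = [1, 2, 4, 5, 7, 8, 9, 11, 12, 14]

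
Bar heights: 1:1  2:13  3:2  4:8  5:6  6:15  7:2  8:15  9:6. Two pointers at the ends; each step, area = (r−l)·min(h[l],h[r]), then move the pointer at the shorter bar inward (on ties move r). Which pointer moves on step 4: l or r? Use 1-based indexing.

l

l=1 r=9: min(1,6)*8=8 best=8 *, l++
l=2 r=9: min(13,6)*7=42 best=42 *, r--
l=2 r=8: min(13,15)*6=78 best=78 *, l++
l=3 r=8: min(2,15)*5=10 best=78, l++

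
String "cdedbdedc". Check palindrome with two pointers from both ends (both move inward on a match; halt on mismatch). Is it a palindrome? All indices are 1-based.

[1,9] 'c'=='c' → l++,r--
[2,8] 'd'=='d' → l++,r--
[3,7] 'e'=='e' → l++,r--
[4,6] 'd'=='d' → l++,r--

palindrome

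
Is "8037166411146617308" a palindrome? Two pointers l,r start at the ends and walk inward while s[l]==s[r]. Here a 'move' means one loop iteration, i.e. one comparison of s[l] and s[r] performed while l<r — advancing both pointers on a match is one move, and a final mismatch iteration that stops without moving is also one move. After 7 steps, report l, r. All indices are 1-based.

l=8, r=12

l=1 r=19: '8'=='8', l++,r--
l=2 r=18: '0'=='0', l++,r--
l=3 r=17: '3'=='3', l++,r--
l=4 r=16: '7'=='7', l++,r--
l=5 r=15: '1'=='1', l++,r--
l=6 r=14: '6'=='6', l++,r--
l=7 r=13: '6'=='6', l++,r--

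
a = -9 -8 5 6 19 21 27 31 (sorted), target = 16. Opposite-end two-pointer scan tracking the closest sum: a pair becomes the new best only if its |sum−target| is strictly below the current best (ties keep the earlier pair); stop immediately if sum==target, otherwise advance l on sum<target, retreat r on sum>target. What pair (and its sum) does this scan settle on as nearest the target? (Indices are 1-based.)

[1,8] -9+31=22 d=6 * → r--
[1,7] -9+27=18 d=2 * → r--
[1,6] -9+21=12 d=4 → l++
[2,6] -8+21=13 d=3 → l++
[3,6] 5+21=26 d=10 → r--
[3,5] 5+19=24 d=8 → r--
[3,4] 5+6=11 d=5 → l++

pair (-9, 27) with sum 18 (|Δ|=2)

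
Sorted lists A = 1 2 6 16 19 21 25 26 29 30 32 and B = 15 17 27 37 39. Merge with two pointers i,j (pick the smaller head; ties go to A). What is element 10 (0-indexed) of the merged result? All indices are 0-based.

merged[10] = 27

[i=0,j=0] A[i]=1<=B[j]=15 take 1 → i++
[i=1,j=0] A[i]=2<=B[j]=15 take 2 → i++
[i=2,j=0] A[i]=6<=B[j]=15 take 6 → i++
[i=3,j=0] A[i]=16>B[j]=15 take 15 → j++
[i=3,j=1] A[i]=16<=B[j]=17 take 16 → i++
[i=4,j=1] A[i]=19>B[j]=17 take 17 → j++
[i=4,j=2] A[i]=19<=B[j]=27 take 19 → i++
[i=5,j=2] A[i]=21<=B[j]=27 take 21 → i++
[i=6,j=2] A[i]=25<=B[j]=27 take 25 → i++
[i=7,j=2] A[i]=26<=B[j]=27 take 26 → i++
[i=8,j=2] A[i]=29>B[j]=27 take 27 → j++
[i=8,j=3] A[i]=29<=B[j]=37 take 29 → i++
[i=9,j=3] A[i]=30<=B[j]=37 take 30 → i++
[i=10,j=3] A[i]=32<=B[j]=37 take 32 → i++
[i=11,j=3] A done, take B[j]=37 → j++
[i=11,j=4] A done, take B[j]=39 → j++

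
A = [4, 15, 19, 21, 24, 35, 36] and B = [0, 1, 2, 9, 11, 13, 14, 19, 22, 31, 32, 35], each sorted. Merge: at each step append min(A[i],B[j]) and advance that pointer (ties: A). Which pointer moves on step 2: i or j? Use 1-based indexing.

[i=1,j=1] A[i]=4>B[j]=0 take 0 → j++
[i=1,j=2] A[i]=4>B[j]=1 take 1 → j++

j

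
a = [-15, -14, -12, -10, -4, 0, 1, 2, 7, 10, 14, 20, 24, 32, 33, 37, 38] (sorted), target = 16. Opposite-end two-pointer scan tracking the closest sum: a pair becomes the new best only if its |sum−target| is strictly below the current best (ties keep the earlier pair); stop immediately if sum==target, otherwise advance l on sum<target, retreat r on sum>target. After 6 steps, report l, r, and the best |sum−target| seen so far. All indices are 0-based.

l=0 r=16: -15+38=23 d=7 *, r--
l=0 r=15: -15+37=22 d=6 *, r--
l=0 r=14: -15+33=18 d=2 *, r--
l=0 r=13: -15+32=17 d=1 *, r--
l=0 r=12: -15+24=9 d=7, l++
l=1 r=12: -14+24=10 d=6, l++

l=2, r=12, best |Δ|=1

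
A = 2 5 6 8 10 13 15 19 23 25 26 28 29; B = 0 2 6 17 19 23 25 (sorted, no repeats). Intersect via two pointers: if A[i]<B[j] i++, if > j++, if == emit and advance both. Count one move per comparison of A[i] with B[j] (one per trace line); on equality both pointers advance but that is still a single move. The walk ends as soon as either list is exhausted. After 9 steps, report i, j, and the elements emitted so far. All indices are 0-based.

i=7, j=4, emitted=[2, 6]

i=0 j=0: 2>0, j++
i=0 j=1: 2==2 emit, i++,j++
i=1 j=2: 5<6, i++
i=2 j=2: 6==6 emit, i++,j++
i=3 j=3: 8<17, i++
i=4 j=3: 10<17, i++
i=5 j=3: 13<17, i++
i=6 j=3: 15<17, i++
i=7 j=3: 19>17, j++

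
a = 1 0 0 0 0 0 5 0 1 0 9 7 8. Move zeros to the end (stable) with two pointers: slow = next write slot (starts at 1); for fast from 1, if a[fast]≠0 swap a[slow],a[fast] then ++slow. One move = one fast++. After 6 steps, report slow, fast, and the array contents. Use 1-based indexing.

(s=1,f=1) a[fast]=1≠0 swap→a[1]=1 → slow++,fast++
(s=2,f=2) a[fast]=0 → fast++
(s=2,f=3) a[fast]=0 → fast++
(s=2,f=4) a[fast]=0 → fast++
(s=2,f=5) a[fast]=0 → fast++
(s=2,f=6) a[fast]=0 → fast++

slow=2, fast=7, a=[1, 0, 0, 0, 0, 0, 5, 0, 1, 0, 9, 7, 8]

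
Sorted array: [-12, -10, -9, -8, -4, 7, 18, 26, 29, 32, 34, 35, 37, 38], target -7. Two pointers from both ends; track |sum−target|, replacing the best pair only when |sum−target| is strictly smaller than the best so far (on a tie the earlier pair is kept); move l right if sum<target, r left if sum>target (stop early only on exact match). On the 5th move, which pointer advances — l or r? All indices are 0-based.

[0,13] -12+38=26 d=33 * → r--
[0,12] -12+37=25 d=32 * → r--
[0,11] -12+35=23 d=30 * → r--
[0,10] -12+34=22 d=29 * → r--
[0,9] -12+32=20 d=27 * → r--

r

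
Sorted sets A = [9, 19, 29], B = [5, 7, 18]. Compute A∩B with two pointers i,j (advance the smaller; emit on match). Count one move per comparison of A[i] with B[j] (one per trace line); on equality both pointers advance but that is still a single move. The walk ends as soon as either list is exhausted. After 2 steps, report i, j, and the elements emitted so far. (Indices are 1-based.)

i=1 j=1: 9>5, j++
i=1 j=2: 9>7, j++

i=1, j=3, emitted=[]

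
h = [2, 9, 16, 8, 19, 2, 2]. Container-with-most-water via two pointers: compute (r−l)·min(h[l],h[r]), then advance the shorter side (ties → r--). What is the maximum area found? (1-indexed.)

max area = 32

[1,7] min(2,2)*6=12 best=12 * → r--
[1,6] min(2,2)*5=10 best=12 → r--
[1,5] min(2,19)*4=8 best=12 → l++
[2,5] min(9,19)*3=27 best=27 * → l++
[3,5] min(16,19)*2=32 best=32 * → l++
[4,5] min(8,19)*1=8 best=32 → l++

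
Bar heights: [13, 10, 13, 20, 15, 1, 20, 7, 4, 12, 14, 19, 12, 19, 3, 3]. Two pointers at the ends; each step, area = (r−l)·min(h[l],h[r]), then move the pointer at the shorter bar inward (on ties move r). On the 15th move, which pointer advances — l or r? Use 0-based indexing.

[0,15] min(13,3)*15=45 best=45 * → r--
[0,14] min(13,3)*14=42 best=45 → r--
[0,13] min(13,19)*13=169 best=169 * → l++
[1,13] min(10,19)*12=120 best=169 → l++
[2,13] min(13,19)*11=143 best=169 → l++
[3,13] min(20,19)*10=190 best=190 * → r--
[3,12] min(20,12)*9=108 best=190 → r--
[3,11] min(20,19)*8=152 best=190 → r--
[3,10] min(20,14)*7=98 best=190 → r--
[3,9] min(20,12)*6=72 best=190 → r--
[3,8] min(20,4)*5=20 best=190 → r--
[3,7] min(20,7)*4=28 best=190 → r--
[3,6] min(20,20)*3=60 best=190 → r--
[3,5] min(20,1)*2=2 best=190 → r--
[3,4] min(20,15)*1=15 best=190 → r--

r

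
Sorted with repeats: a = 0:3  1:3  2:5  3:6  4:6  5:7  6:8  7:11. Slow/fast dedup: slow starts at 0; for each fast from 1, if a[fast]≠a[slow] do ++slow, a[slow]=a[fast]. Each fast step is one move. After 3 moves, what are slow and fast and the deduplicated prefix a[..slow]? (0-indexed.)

slow=0 fast=1: a[fast]=3=a[slow] dup, fast++
slow=0 fast=2: a[fast]=5≠a[slow]=3 write a[1]=5, slow++,fast++
slow=1 fast=3: a[fast]=6≠a[slow]=5 write a[2]=6, slow++,fast++

slow=2, fast=4, prefix=[3, 5, 6]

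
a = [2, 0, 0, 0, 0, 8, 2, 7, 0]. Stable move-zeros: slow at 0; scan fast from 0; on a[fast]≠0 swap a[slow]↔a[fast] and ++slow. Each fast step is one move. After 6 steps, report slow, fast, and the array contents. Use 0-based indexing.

(s=0,f=0) a[fast]=2≠0 swap→a[0]=2 → slow++,fast++
(s=1,f=1) a[fast]=0 → fast++
(s=1,f=2) a[fast]=0 → fast++
(s=1,f=3) a[fast]=0 → fast++
(s=1,f=4) a[fast]=0 → fast++
(s=1,f=5) a[fast]=8≠0 swap→a[1]=8 → slow++,fast++

slow=2, fast=6, a=[2, 8, 0, 0, 0, 0, 2, 7, 0]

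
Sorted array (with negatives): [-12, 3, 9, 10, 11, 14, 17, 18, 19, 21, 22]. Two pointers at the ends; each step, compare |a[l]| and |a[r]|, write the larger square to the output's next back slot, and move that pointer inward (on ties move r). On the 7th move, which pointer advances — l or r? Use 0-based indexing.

l=0 r=10: |-12|<=|22| out[10]=484, r--
l=0 r=9: |-12|<=|21| out[9]=441, r--
l=0 r=8: |-12|<=|19| out[8]=361, r--
l=0 r=7: |-12|<=|18| out[7]=324, r--
l=0 r=6: |-12|<=|17| out[6]=289, r--
l=0 r=5: |-12|<=|14| out[5]=196, r--
l=0 r=4: |-12|>|11| out[4]=144, l++

l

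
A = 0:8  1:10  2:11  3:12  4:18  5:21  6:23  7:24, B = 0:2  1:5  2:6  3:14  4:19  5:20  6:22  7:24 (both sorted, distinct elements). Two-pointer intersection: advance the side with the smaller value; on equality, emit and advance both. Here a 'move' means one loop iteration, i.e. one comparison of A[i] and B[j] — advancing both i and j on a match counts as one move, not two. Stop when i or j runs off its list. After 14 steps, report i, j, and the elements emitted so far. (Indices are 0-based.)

[i=0,j=0] 8>2 → j++
[i=0,j=1] 8>5 → j++
[i=0,j=2] 8>6 → j++
[i=0,j=3] 8<14 → i++
[i=1,j=3] 10<14 → i++
[i=2,j=3] 11<14 → i++
[i=3,j=3] 12<14 → i++
[i=4,j=3] 18>14 → j++
[i=4,j=4] 18<19 → i++
[i=5,j=4] 21>19 → j++
[i=5,j=5] 21>20 → j++
[i=5,j=6] 21<22 → i++
[i=6,j=6] 23>22 → j++
[i=6,j=7] 23<24 → i++

i=7, j=7, emitted=[]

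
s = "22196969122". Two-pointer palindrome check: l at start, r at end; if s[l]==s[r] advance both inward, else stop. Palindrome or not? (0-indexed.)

l=0 r=10: '2'=='2', l++,r--
l=1 r=9: '2'=='2', l++,r--
l=2 r=8: '1'=='1', l++,r--
l=3 r=7: '9'=='9', l++,r--
l=4 r=6: '6'=='6', l++,r--

palindrome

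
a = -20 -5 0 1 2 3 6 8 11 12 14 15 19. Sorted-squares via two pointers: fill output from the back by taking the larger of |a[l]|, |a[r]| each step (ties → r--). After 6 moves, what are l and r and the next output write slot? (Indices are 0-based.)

[0,12] |-20|>|19| out[12]=400 → l++
[1,12] |-5|<=|19| out[11]=361 → r--
[1,11] |-5|<=|15| out[10]=225 → r--
[1,10] |-5|<=|14| out[9]=196 → r--
[1,9] |-5|<=|12| out[8]=144 → r--
[1,8] |-5|<=|11| out[7]=121 → r--

l=1, r=7, next write slot=6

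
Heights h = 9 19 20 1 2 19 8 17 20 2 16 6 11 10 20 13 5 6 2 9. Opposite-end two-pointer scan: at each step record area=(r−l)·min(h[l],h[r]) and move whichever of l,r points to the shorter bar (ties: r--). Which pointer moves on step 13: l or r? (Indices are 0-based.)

r

[0,19] min(9,9)*19=171 best=171 * → r--
[0,18] min(9,2)*18=36 best=171 → r--
[0,17] min(9,6)*17=102 best=171 → r--
[0,16] min(9,5)*16=80 best=171 → r--
[0,15] min(9,13)*15=135 best=171 → l++
[1,15] min(19,13)*14=182 best=182 * → r--
[1,14] min(19,20)*13=247 best=247 * → l++
[2,14] min(20,20)*12=240 best=247 → r--
[2,13] min(20,10)*11=110 best=247 → r--
[2,12] min(20,11)*10=110 best=247 → r--
[2,11] min(20,6)*9=54 best=247 → r--
[2,10] min(20,16)*8=128 best=247 → r--
[2,9] min(20,2)*7=14 best=247 → r--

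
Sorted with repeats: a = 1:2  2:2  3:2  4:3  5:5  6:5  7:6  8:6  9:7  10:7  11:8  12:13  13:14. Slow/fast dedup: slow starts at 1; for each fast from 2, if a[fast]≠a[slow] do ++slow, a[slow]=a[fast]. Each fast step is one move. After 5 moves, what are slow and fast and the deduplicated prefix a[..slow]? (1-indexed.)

(s=1,f=2) a[fast]=2=a[slow] dup → fast++
(s=1,f=3) a[fast]=2=a[slow] dup → fast++
(s=1,f=4) a[fast]=3≠a[slow]=2 write a[2]=3 → slow++,fast++
(s=2,f=5) a[fast]=5≠a[slow]=3 write a[3]=5 → slow++,fast++
(s=3,f=6) a[fast]=5=a[slow] dup → fast++

slow=3, fast=7, prefix=[2, 3, 5]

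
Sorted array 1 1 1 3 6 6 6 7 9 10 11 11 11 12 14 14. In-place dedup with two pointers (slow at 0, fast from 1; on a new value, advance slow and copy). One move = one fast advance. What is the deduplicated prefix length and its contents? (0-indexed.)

length 9; prefix = [1, 3, 6, 7, 9, 10, 11, 12, 14]

(s=0,f=1) a[fast]=1=a[slow] dup → fast++
(s=0,f=2) a[fast]=1=a[slow] dup → fast++
(s=0,f=3) a[fast]=3≠a[slow]=1 write a[1]=3 → slow++,fast++
(s=1,f=4) a[fast]=6≠a[slow]=3 write a[2]=6 → slow++,fast++
(s=2,f=5) a[fast]=6=a[slow] dup → fast++
(s=2,f=6) a[fast]=6=a[slow] dup → fast++
(s=2,f=7) a[fast]=7≠a[slow]=6 write a[3]=7 → slow++,fast++
(s=3,f=8) a[fast]=9≠a[slow]=7 write a[4]=9 → slow++,fast++
(s=4,f=9) a[fast]=10≠a[slow]=9 write a[5]=10 → slow++,fast++
(s=5,f=10) a[fast]=11≠a[slow]=10 write a[6]=11 → slow++,fast++
(s=6,f=11) a[fast]=11=a[slow] dup → fast++
(s=6,f=12) a[fast]=11=a[slow] dup → fast++
(s=6,f=13) a[fast]=12≠a[slow]=11 write a[7]=12 → slow++,fast++
(s=7,f=14) a[fast]=14≠a[slow]=12 write a[8]=14 → slow++,fast++
(s=8,f=15) a[fast]=14=a[slow] dup → fast++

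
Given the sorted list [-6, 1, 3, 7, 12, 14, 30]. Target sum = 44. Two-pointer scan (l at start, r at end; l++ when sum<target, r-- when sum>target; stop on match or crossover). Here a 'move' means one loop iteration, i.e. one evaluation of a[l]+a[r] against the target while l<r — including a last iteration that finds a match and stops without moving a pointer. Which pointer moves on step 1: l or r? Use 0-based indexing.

[0,6] -6+30=24 <44 → l++

l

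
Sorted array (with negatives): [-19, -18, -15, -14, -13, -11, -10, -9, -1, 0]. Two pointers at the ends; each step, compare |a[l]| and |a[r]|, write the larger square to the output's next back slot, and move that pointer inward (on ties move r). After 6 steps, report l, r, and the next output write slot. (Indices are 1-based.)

l=1 r=10: |-19|>|0| out[10]=361, l++
l=2 r=10: |-18|>|0| out[9]=324, l++
l=3 r=10: |-15|>|0| out[8]=225, l++
l=4 r=10: |-14|>|0| out[7]=196, l++
l=5 r=10: |-13|>|0| out[6]=169, l++
l=6 r=10: |-11|>|0| out[5]=121, l++

l=7, r=10, next write slot=4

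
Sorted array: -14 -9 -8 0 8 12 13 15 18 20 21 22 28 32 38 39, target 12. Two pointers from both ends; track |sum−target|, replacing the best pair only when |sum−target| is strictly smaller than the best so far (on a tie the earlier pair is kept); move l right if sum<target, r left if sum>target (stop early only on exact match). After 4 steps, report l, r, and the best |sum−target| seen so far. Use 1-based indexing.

l=1, r=12, best |Δ|=2

[1,16] -14+39=25 d=13 * → r--
[1,15] -14+38=24 d=12 * → r--
[1,14] -14+32=18 d=6 * → r--
[1,13] -14+28=14 d=2 * → r--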